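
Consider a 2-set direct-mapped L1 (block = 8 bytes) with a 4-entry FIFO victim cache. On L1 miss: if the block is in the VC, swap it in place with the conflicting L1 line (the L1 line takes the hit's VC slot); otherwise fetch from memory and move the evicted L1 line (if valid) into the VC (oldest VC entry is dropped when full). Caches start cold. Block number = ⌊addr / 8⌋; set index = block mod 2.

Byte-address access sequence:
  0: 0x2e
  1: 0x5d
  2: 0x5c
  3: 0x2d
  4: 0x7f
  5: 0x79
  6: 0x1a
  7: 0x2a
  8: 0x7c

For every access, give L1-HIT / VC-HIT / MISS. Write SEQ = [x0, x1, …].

SEQ = [MISS, MISS, L1-HIT, VC-HIT, MISS, L1-HIT, MISS, VC-HIT, VC-HIT]

  [0] addr=0x2e blk=5 s=1: MISS | VC []
  [1] addr=0x5d blk=11 s=1: MISS | VC [5]
  [2] addr=0x5c blk=11 s=1: L1-HIT | VC [5]
  [3] addr=0x2d blk=5 s=1: VC-HIT | VC [11]
  [4] addr=0x7f blk=15 s=1: MISS | VC [11, 5]
  [5] addr=0x79 blk=15 s=1: L1-HIT | VC [11, 5]
  [6] addr=0x1a blk=3 s=1: MISS | VC [11, 5, 15]
  [7] addr=0x2a blk=5 s=1: VC-HIT | VC [11, 3, 15]
  [8] addr=0x7c blk=15 s=1: VC-HIT | VC [11, 3, 5]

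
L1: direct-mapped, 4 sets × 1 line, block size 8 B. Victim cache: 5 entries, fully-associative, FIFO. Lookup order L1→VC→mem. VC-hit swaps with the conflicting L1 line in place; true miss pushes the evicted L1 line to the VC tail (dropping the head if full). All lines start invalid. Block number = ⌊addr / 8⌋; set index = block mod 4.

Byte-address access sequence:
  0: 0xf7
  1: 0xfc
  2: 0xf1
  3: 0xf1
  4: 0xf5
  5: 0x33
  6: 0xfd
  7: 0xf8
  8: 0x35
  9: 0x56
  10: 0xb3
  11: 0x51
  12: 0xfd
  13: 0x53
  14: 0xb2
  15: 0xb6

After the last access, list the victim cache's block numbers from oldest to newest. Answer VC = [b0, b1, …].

VC = [30, 6, 10]

  [0] addr=0xf7 blk=30 s=2: MISS | VC []
  [1] addr=0xfc blk=31 s=3: MISS | VC []
  [2] addr=0xf1 blk=30 s=2: L1-HIT | VC []
  [3] addr=0xf1 blk=30 s=2: L1-HIT | VC []
  [4] addr=0xf5 blk=30 s=2: L1-HIT | VC []
  [5] addr=0x33 blk=6 s=2: MISS | VC [30]
  [6] addr=0xfd blk=31 s=3: L1-HIT | VC [30]
  [7] addr=0xf8 blk=31 s=3: L1-HIT | VC [30]
  [8] addr=0x35 blk=6 s=2: L1-HIT | VC [30]
  [9] addr=0x56 blk=10 s=2: MISS | VC [30, 6]
  [10] addr=0xb3 blk=22 s=2: MISS | VC [30, 6, 10]
  [11] addr=0x51 blk=10 s=2: VC-HIT | VC [30, 6, 22]
  [12] addr=0xfd blk=31 s=3: L1-HIT | VC [30, 6, 22]
  [13] addr=0x53 blk=10 s=2: L1-HIT | VC [30, 6, 22]
  [14] addr=0xb2 blk=22 s=2: VC-HIT | VC [30, 6, 10]
  [15] addr=0xb6 blk=22 s=2: L1-HIT | VC [30, 6, 10]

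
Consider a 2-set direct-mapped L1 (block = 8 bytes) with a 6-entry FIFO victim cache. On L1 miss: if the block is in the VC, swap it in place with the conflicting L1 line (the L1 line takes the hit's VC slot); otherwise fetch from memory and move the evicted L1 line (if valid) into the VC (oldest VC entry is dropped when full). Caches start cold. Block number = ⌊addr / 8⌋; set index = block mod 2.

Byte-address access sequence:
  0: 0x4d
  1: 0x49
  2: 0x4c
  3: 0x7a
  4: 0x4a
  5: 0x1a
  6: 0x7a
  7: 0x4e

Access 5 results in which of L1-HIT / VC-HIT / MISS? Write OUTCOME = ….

#0 0x4d→b9/s1 MISS; vc=[]
#1 0x49→b9/s1 L1-HIT; vc=[]
#2 0x4c→b9/s1 L1-HIT; vc=[]
#3 0x7a→b15/s1 MISS; vc=[9]
#4 0x4a→b9/s1 VC-HIT; vc=[15]
#5 0x1a→b3/s1 MISS; vc=[15,9]
#6 0x7a→b15/s1 VC-HIT; vc=[3,9]
#7 0x4e→b9/s1 VC-HIT; vc=[3,15]

OUTCOME = MISS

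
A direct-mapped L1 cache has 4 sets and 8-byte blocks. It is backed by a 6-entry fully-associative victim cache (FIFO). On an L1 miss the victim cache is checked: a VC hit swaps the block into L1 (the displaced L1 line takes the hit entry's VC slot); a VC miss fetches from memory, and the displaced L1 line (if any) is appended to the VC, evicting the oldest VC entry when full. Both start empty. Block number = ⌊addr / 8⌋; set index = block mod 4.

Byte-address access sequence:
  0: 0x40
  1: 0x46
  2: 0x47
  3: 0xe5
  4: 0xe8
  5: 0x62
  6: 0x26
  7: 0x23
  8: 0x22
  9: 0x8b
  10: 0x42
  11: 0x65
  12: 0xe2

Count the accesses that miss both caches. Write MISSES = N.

0: 0x40 (blk 8, set 0) → MISS  vc=[]
1: 0x46 (blk 8, set 0) → L1-HIT  vc=[]
2: 0x47 (blk 8, set 0) → L1-HIT  vc=[]
3: 0xe5 (blk 28, set 0) → MISS  vc=[8]
4: 0xe8 (blk 29, set 1) → MISS  vc=[8]
5: 0x62 (blk 12, set 0) → MISS  vc=[8, 28]
6: 0x26 (blk 4, set 0) → MISS  vc=[8, 28, 12]
7: 0x23 (blk 4, set 0) → L1-HIT  vc=[8, 28, 12]
8: 0x22 (blk 4, set 0) → L1-HIT  vc=[8, 28, 12]
9: 0x8b (blk 17, set 1) → MISS  vc=[8, 28, 12, 29]
10: 0x42 (blk 8, set 0) → VC-HIT  vc=[4, 28, 12, 29]
11: 0x65 (blk 12, set 0) → VC-HIT  vc=[4, 28, 8, 29]
12: 0xe2 (blk 28, set 0) → VC-HIT  vc=[4, 12, 8, 29]

MISSES = 6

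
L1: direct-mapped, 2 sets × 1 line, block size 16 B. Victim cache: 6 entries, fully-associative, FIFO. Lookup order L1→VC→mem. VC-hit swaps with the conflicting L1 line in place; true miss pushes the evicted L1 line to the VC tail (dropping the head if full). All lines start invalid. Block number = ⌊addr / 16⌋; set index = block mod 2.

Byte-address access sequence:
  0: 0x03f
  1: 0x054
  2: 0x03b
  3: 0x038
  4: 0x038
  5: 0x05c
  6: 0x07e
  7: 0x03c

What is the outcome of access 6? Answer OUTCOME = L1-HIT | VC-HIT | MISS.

OUTCOME = MISS

  [0] addr=0x3f blk=3 s=1: MISS | VC []
  [1] addr=0x54 blk=5 s=1: MISS | VC [3]
  [2] addr=0x3b blk=3 s=1: VC-HIT | VC [5]
  [3] addr=0x38 blk=3 s=1: L1-HIT | VC [5]
  [4] addr=0x38 blk=3 s=1: L1-HIT | VC [5]
  [5] addr=0x5c blk=5 s=1: VC-HIT | VC [3]
  [6] addr=0x7e blk=7 s=1: MISS | VC [3, 5]
  [7] addr=0x3c blk=3 s=1: VC-HIT | VC [7, 5]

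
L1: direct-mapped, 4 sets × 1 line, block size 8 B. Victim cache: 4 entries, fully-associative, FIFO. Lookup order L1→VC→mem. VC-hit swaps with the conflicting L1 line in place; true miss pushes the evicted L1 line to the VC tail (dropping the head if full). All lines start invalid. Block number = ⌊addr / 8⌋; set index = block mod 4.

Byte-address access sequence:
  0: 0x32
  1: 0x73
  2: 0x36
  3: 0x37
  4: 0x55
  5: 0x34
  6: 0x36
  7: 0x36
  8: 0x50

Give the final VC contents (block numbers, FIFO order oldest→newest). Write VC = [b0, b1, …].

0: 0x32 (blk 6, set 2) → MISS  vc=[]
1: 0x73 (blk 14, set 2) → MISS  vc=[6]
2: 0x36 (blk 6, set 2) → VC-HIT  vc=[14]
3: 0x37 (blk 6, set 2) → L1-HIT  vc=[14]
4: 0x55 (blk 10, set 2) → MISS  vc=[14, 6]
5: 0x34 (blk 6, set 2) → VC-HIT  vc=[14, 10]
6: 0x36 (blk 6, set 2) → L1-HIT  vc=[14, 10]
7: 0x36 (blk 6, set 2) → L1-HIT  vc=[14, 10]
8: 0x50 (blk 10, set 2) → VC-HIT  vc=[14, 6]

VC = [14, 6]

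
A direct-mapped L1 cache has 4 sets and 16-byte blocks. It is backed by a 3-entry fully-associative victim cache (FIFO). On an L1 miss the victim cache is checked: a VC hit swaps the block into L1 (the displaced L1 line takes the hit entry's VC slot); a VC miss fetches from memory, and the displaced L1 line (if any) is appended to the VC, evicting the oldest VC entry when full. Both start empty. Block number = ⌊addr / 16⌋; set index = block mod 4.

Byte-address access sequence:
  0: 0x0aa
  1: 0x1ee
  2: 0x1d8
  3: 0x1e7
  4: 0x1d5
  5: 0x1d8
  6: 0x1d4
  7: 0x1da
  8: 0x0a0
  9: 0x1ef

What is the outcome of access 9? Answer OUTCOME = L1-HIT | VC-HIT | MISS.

0: 0xaa (blk 10, set 2) → MISS  vc=[]
1: 0x1ee (blk 30, set 2) → MISS  vc=[10]
2: 0x1d8 (blk 29, set 1) → MISS  vc=[10]
3: 0x1e7 (blk 30, set 2) → L1-HIT  vc=[10]
4: 0x1d5 (blk 29, set 1) → L1-HIT  vc=[10]
5: 0x1d8 (blk 29, set 1) → L1-HIT  vc=[10]
6: 0x1d4 (blk 29, set 1) → L1-HIT  vc=[10]
7: 0x1da (blk 29, set 1) → L1-HIT  vc=[10]
8: 0xa0 (blk 10, set 2) → VC-HIT  vc=[30]
9: 0x1ef (blk 30, set 2) → VC-HIT  vc=[10]

OUTCOME = VC-HIT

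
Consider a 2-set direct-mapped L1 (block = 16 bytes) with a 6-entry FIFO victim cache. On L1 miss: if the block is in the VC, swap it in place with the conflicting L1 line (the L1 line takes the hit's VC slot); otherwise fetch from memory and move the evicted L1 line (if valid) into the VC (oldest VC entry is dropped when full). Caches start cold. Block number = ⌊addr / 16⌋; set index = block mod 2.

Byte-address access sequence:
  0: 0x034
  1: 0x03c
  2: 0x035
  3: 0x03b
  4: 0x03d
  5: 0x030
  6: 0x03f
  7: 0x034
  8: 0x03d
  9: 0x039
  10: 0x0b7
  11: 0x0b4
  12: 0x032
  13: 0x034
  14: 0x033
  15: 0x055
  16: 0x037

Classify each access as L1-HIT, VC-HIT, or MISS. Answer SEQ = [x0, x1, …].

  [0] addr=0x34 blk=3 s=1: MISS | VC []
  [1] addr=0x3c blk=3 s=1: L1-HIT | VC []
  [2] addr=0x35 blk=3 s=1: L1-HIT | VC []
  [3] addr=0x3b blk=3 s=1: L1-HIT | VC []
  [4] addr=0x3d blk=3 s=1: L1-HIT | VC []
  [5] addr=0x30 blk=3 s=1: L1-HIT | VC []
  [6] addr=0x3f blk=3 s=1: L1-HIT | VC []
  [7] addr=0x34 blk=3 s=1: L1-HIT | VC []
  [8] addr=0x3d blk=3 s=1: L1-HIT | VC []
  [9] addr=0x39 blk=3 s=1: L1-HIT | VC []
  [10] addr=0xb7 blk=11 s=1: MISS | VC [3]
  [11] addr=0xb4 blk=11 s=1: L1-HIT | VC [3]
  [12] addr=0x32 blk=3 s=1: VC-HIT | VC [11]
  [13] addr=0x34 blk=3 s=1: L1-HIT | VC [11]
  [14] addr=0x33 blk=3 s=1: L1-HIT | VC [11]
  [15] addr=0x55 blk=5 s=1: MISS | VC [11, 3]
  [16] addr=0x37 blk=3 s=1: VC-HIT | VC [11, 5]

SEQ = [MISS, L1-HIT, L1-HIT, L1-HIT, L1-HIT, L1-HIT, L1-HIT, L1-HIT, L1-HIT, L1-HIT, MISS, L1-HIT, VC-HIT, L1-HIT, L1-HIT, MISS, VC-HIT]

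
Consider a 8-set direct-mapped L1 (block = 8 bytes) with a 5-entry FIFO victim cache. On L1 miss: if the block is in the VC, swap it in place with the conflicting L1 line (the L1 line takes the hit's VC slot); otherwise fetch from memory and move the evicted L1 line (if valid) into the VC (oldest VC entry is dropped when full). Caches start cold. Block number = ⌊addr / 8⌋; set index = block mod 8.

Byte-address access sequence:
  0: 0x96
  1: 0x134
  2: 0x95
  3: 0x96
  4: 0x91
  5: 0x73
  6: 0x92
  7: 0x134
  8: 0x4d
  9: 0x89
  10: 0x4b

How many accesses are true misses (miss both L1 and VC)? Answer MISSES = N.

  [0] addr=0x96 blk=18 s=2: MISS | VC []
  [1] addr=0x134 blk=38 s=6: MISS | VC []
  [2] addr=0x95 blk=18 s=2: L1-HIT | VC []
  [3] addr=0x96 blk=18 s=2: L1-HIT | VC []
  [4] addr=0x91 blk=18 s=2: L1-HIT | VC []
  [5] addr=0x73 blk=14 s=6: MISS | VC [38]
  [6] addr=0x92 blk=18 s=2: L1-HIT | VC [38]
  [7] addr=0x134 blk=38 s=6: VC-HIT | VC [14]
  [8] addr=0x4d blk=9 s=1: MISS | VC [14]
  [9] addr=0x89 blk=17 s=1: MISS | VC [14, 9]
  [10] addr=0x4b blk=9 s=1: VC-HIT | VC [14, 17]

MISSES = 5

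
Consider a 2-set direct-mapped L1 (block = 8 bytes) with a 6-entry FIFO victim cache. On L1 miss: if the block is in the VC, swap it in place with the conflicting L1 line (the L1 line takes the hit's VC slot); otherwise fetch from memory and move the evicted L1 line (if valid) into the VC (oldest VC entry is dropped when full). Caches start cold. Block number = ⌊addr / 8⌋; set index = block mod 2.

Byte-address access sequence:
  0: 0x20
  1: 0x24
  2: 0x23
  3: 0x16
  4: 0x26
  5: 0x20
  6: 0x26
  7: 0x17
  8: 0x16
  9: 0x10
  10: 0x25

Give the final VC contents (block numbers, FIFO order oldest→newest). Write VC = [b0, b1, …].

VC = [2]

  [0] addr=0x20 blk=4 s=0: MISS | VC []
  [1] addr=0x24 blk=4 s=0: L1-HIT | VC []
  [2] addr=0x23 blk=4 s=0: L1-HIT | VC []
  [3] addr=0x16 blk=2 s=0: MISS | VC [4]
  [4] addr=0x26 blk=4 s=0: VC-HIT | VC [2]
  [5] addr=0x20 blk=4 s=0: L1-HIT | VC [2]
  [6] addr=0x26 blk=4 s=0: L1-HIT | VC [2]
  [7] addr=0x17 blk=2 s=0: VC-HIT | VC [4]
  [8] addr=0x16 blk=2 s=0: L1-HIT | VC [4]
  [9] addr=0x10 blk=2 s=0: L1-HIT | VC [4]
  [10] addr=0x25 blk=4 s=0: VC-HIT | VC [2]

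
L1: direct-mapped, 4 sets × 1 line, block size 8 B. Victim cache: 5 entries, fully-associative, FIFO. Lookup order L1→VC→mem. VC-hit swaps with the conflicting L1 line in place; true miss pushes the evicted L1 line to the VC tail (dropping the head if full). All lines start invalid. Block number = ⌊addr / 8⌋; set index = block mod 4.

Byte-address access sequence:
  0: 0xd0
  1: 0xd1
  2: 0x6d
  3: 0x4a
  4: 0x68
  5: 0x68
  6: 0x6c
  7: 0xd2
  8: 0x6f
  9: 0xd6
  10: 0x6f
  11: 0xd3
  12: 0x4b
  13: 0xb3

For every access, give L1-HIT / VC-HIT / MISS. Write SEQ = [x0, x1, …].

#0 0xd0→b26/s2 MISS; vc=[]
#1 0xd1→b26/s2 L1-HIT; vc=[]
#2 0x6d→b13/s1 MISS; vc=[]
#3 0x4a→b9/s1 MISS; vc=[13]
#4 0x68→b13/s1 VC-HIT; vc=[9]
#5 0x68→b13/s1 L1-HIT; vc=[9]
#6 0x6c→b13/s1 L1-HIT; vc=[9]
#7 0xd2→b26/s2 L1-HIT; vc=[9]
#8 0x6f→b13/s1 L1-HIT; vc=[9]
#9 0xd6→b26/s2 L1-HIT; vc=[9]
#10 0x6f→b13/s1 L1-HIT; vc=[9]
#11 0xd3→b26/s2 L1-HIT; vc=[9]
#12 0x4b→b9/s1 VC-HIT; vc=[13]
#13 0xb3→b22/s2 MISS; vc=[13,26]

SEQ = [MISS, L1-HIT, MISS, MISS, VC-HIT, L1-HIT, L1-HIT, L1-HIT, L1-HIT, L1-HIT, L1-HIT, L1-HIT, VC-HIT, MISS]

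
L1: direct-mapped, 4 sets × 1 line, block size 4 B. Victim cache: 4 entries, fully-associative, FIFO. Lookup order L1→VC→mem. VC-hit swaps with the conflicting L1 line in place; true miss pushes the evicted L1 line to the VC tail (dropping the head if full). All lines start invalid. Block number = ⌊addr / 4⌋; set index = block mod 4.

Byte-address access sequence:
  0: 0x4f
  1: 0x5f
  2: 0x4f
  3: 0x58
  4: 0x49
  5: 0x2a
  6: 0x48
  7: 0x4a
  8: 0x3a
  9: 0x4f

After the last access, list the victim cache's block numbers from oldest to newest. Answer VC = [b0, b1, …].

VC = [23, 22, 10, 18]

0: 0x4f (blk 19, set 3) → MISS  vc=[]
1: 0x5f (blk 23, set 3) → MISS  vc=[19]
2: 0x4f (blk 19, set 3) → VC-HIT  vc=[23]
3: 0x58 (blk 22, set 2) → MISS  vc=[23]
4: 0x49 (blk 18, set 2) → MISS  vc=[23, 22]
5: 0x2a (blk 10, set 2) → MISS  vc=[23, 22, 18]
6: 0x48 (blk 18, set 2) → VC-HIT  vc=[23, 22, 10]
7: 0x4a (blk 18, set 2) → L1-HIT  vc=[23, 22, 10]
8: 0x3a (blk 14, set 2) → MISS  vc=[23, 22, 10, 18]
9: 0x4f (blk 19, set 3) → L1-HIT  vc=[23, 22, 10, 18]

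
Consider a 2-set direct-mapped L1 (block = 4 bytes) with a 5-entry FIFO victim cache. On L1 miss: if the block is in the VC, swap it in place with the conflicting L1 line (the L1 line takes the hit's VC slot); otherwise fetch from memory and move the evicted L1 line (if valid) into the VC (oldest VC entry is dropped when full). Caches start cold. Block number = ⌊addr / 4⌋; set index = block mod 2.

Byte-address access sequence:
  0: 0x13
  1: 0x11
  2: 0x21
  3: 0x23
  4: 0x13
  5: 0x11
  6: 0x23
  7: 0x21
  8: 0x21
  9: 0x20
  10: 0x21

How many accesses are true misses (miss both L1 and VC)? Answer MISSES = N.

  [0] addr=0x13 blk=4 s=0: MISS | VC []
  [1] addr=0x11 blk=4 s=0: L1-HIT | VC []
  [2] addr=0x21 blk=8 s=0: MISS | VC [4]
  [3] addr=0x23 blk=8 s=0: L1-HIT | VC [4]
  [4] addr=0x13 blk=4 s=0: VC-HIT | VC [8]
  [5] addr=0x11 blk=4 s=0: L1-HIT | VC [8]
  [6] addr=0x23 blk=8 s=0: VC-HIT | VC [4]
  [7] addr=0x21 blk=8 s=0: L1-HIT | VC [4]
  [8] addr=0x21 blk=8 s=0: L1-HIT | VC [4]
  [9] addr=0x20 blk=8 s=0: L1-HIT | VC [4]
  [10] addr=0x21 blk=8 s=0: L1-HIT | VC [4]

MISSES = 2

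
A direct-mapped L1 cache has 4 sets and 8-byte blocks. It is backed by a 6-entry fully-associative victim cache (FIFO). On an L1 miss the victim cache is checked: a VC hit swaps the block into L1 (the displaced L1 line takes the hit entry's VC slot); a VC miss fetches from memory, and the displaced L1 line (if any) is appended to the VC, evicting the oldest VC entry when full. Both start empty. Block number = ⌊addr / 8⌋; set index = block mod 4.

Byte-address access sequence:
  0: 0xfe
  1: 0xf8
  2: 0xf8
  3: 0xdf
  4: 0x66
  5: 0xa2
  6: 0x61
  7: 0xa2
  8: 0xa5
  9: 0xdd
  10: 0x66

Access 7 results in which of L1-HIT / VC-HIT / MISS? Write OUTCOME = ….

  [0] addr=0xfe blk=31 s=3: MISS | VC []
  [1] addr=0xf8 blk=31 s=3: L1-HIT | VC []
  [2] addr=0xf8 blk=31 s=3: L1-HIT | VC []
  [3] addr=0xdf blk=27 s=3: MISS | VC [31]
  [4] addr=0x66 blk=12 s=0: MISS | VC [31]
  [5] addr=0xa2 blk=20 s=0: MISS | VC [31, 12]
  [6] addr=0x61 blk=12 s=0: VC-HIT | VC [31, 20]
  [7] addr=0xa2 blk=20 s=0: VC-HIT | VC [31, 12]
  [8] addr=0xa5 blk=20 s=0: L1-HIT | VC [31, 12]
  [9] addr=0xdd blk=27 s=3: L1-HIT | VC [31, 12]
  [10] addr=0x66 blk=12 s=0: VC-HIT | VC [31, 20]

OUTCOME = VC-HIT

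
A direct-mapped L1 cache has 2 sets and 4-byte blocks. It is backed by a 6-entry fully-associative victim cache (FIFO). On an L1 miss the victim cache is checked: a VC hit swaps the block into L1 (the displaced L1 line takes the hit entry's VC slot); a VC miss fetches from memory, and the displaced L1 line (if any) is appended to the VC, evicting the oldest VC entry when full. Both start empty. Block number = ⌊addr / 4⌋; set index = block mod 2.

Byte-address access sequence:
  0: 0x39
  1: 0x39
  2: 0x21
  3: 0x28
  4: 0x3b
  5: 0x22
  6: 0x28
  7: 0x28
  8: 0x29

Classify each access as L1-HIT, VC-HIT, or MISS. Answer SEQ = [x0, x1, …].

SEQ = [MISS, L1-HIT, MISS, MISS, VC-HIT, VC-HIT, VC-HIT, L1-HIT, L1-HIT]

#0 0x39→b14/s0 MISS; vc=[]
#1 0x39→b14/s0 L1-HIT; vc=[]
#2 0x21→b8/s0 MISS; vc=[14]
#3 0x28→b10/s0 MISS; vc=[14,8]
#4 0x3b→b14/s0 VC-HIT; vc=[10,8]
#5 0x22→b8/s0 VC-HIT; vc=[10,14]
#6 0x28→b10/s0 VC-HIT; vc=[8,14]
#7 0x28→b10/s0 L1-HIT; vc=[8,14]
#8 0x29→b10/s0 L1-HIT; vc=[8,14]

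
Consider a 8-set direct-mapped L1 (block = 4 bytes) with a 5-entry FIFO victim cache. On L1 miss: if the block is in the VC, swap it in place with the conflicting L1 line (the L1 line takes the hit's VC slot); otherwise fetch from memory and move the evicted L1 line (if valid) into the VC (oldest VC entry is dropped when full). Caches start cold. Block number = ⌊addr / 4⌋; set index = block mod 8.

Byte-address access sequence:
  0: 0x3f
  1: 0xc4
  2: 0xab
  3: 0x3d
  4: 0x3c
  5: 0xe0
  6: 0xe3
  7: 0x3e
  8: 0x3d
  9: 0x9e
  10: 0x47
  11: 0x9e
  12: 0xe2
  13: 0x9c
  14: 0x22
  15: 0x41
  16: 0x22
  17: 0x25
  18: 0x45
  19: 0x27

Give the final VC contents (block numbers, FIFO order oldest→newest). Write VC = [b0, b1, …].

0: 0x3f (blk 15, set 7) → MISS  vc=[]
1: 0xc4 (blk 49, set 1) → MISS  vc=[]
2: 0xab (blk 42, set 2) → MISS  vc=[]
3: 0x3d (blk 15, set 7) → L1-HIT  vc=[]
4: 0x3c (blk 15, set 7) → L1-HIT  vc=[]
5: 0xe0 (blk 56, set 0) → MISS  vc=[]
6: 0xe3 (blk 56, set 0) → L1-HIT  vc=[]
7: 0x3e (blk 15, set 7) → L1-HIT  vc=[]
8: 0x3d (blk 15, set 7) → L1-HIT  vc=[]
9: 0x9e (blk 39, set 7) → MISS  vc=[15]
10: 0x47 (blk 17, set 1) → MISS  vc=[15, 49]
11: 0x9e (blk 39, set 7) → L1-HIT  vc=[15, 49]
12: 0xe2 (blk 56, set 0) → L1-HIT  vc=[15, 49]
13: 0x9c (blk 39, set 7) → L1-HIT  vc=[15, 49]
14: 0x22 (blk 8, set 0) → MISS  vc=[15, 49, 56]
15: 0x41 (blk 16, set 0) → MISS  vc=[15, 49, 56, 8]
16: 0x22 (blk 8, set 0) → VC-HIT  vc=[15, 49, 56, 16]
17: 0x25 (blk 9, set 1) → MISS  vc=[15, 49, 56, 16, 17]
18: 0x45 (blk 17, set 1) → VC-HIT  vc=[15, 49, 56, 16, 9]
19: 0x27 (blk 9, set 1) → VC-HIT  vc=[15, 49, 56, 16, 17]

VC = [15, 49, 56, 16, 17]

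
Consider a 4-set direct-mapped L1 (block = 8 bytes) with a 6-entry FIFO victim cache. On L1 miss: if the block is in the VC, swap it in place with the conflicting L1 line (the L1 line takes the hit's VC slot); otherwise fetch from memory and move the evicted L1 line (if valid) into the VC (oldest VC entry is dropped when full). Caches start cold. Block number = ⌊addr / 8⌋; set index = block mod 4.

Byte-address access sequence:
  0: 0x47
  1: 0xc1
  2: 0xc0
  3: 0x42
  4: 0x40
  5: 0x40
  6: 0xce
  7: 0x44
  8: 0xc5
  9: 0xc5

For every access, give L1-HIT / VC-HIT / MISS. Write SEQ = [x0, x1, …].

SEQ = [MISS, MISS, L1-HIT, VC-HIT, L1-HIT, L1-HIT, MISS, L1-HIT, VC-HIT, L1-HIT]

#0 0x47→b8/s0 MISS; vc=[]
#1 0xc1→b24/s0 MISS; vc=[8]
#2 0xc0→b24/s0 L1-HIT; vc=[8]
#3 0x42→b8/s0 VC-HIT; vc=[24]
#4 0x40→b8/s0 L1-HIT; vc=[24]
#5 0x40→b8/s0 L1-HIT; vc=[24]
#6 0xce→b25/s1 MISS; vc=[24]
#7 0x44→b8/s0 L1-HIT; vc=[24]
#8 0xc5→b24/s0 VC-HIT; vc=[8]
#9 0xc5→b24/s0 L1-HIT; vc=[8]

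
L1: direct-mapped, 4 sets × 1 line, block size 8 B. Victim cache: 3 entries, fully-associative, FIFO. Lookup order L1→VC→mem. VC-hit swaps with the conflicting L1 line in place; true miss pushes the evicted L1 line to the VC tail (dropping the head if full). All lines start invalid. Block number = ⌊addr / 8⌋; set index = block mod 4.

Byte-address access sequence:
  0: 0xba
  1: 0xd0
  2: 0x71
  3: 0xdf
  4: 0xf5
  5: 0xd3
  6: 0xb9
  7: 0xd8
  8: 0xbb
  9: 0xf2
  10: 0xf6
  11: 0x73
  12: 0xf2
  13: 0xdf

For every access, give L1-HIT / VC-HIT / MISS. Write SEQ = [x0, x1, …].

SEQ = [MISS, MISS, MISS, MISS, MISS, VC-HIT, VC-HIT, VC-HIT, VC-HIT, VC-HIT, L1-HIT, VC-HIT, VC-HIT, VC-HIT]

#0 0xba→b23/s3 MISS; vc=[]
#1 0xd0→b26/s2 MISS; vc=[]
#2 0x71→b14/s2 MISS; vc=[26]
#3 0xdf→b27/s3 MISS; vc=[26,23]
#4 0xf5→b30/s2 MISS; vc=[26,23,14]
#5 0xd3→b26/s2 VC-HIT; vc=[30,23,14]
#6 0xb9→b23/s3 VC-HIT; vc=[30,27,14]
#7 0xd8→b27/s3 VC-HIT; vc=[30,23,14]
#8 0xbb→b23/s3 VC-HIT; vc=[30,27,14]
#9 0xf2→b30/s2 VC-HIT; vc=[26,27,14]
#10 0xf6→b30/s2 L1-HIT; vc=[26,27,14]
#11 0x73→b14/s2 VC-HIT; vc=[26,27,30]
#12 0xf2→b30/s2 VC-HIT; vc=[26,27,14]
#13 0xdf→b27/s3 VC-HIT; vc=[26,23,14]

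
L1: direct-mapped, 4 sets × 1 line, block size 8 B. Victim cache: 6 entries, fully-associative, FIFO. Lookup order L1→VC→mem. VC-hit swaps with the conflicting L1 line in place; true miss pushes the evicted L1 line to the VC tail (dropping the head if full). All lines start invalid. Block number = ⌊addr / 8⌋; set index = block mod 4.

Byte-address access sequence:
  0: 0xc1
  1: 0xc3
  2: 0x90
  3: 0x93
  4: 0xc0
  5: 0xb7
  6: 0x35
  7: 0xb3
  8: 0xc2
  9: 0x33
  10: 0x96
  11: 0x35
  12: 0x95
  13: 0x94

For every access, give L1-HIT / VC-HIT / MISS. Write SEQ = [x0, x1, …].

0: 0xc1 (blk 24, set 0) → MISS  vc=[]
1: 0xc3 (blk 24, set 0) → L1-HIT  vc=[]
2: 0x90 (blk 18, set 2) → MISS  vc=[]
3: 0x93 (blk 18, set 2) → L1-HIT  vc=[]
4: 0xc0 (blk 24, set 0) → L1-HIT  vc=[]
5: 0xb7 (blk 22, set 2) → MISS  vc=[18]
6: 0x35 (blk 6, set 2) → MISS  vc=[18, 22]
7: 0xb3 (blk 22, set 2) → VC-HIT  vc=[18, 6]
8: 0xc2 (blk 24, set 0) → L1-HIT  vc=[18, 6]
9: 0x33 (blk 6, set 2) → VC-HIT  vc=[18, 22]
10: 0x96 (blk 18, set 2) → VC-HIT  vc=[6, 22]
11: 0x35 (blk 6, set 2) → VC-HIT  vc=[18, 22]
12: 0x95 (blk 18, set 2) → VC-HIT  vc=[6, 22]
13: 0x94 (blk 18, set 2) → L1-HIT  vc=[6, 22]

SEQ = [MISS, L1-HIT, MISS, L1-HIT, L1-HIT, MISS, MISS, VC-HIT, L1-HIT, VC-HIT, VC-HIT, VC-HIT, VC-HIT, L1-HIT]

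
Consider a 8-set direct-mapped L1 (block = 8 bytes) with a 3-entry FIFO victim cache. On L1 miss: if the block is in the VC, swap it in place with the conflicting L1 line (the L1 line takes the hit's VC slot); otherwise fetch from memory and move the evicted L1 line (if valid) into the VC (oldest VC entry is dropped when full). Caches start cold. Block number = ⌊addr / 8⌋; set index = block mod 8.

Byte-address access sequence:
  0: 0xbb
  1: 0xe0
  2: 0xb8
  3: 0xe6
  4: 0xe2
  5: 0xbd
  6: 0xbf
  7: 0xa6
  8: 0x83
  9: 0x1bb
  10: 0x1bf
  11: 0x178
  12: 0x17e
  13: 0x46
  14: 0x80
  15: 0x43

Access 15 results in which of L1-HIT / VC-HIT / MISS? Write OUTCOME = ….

#0 0xbb→b23/s7 MISS; vc=[]
#1 0xe0→b28/s4 MISS; vc=[]
#2 0xb8→b23/s7 L1-HIT; vc=[]
#3 0xe6→b28/s4 L1-HIT; vc=[]
#4 0xe2→b28/s4 L1-HIT; vc=[]
#5 0xbd→b23/s7 L1-HIT; vc=[]
#6 0xbf→b23/s7 L1-HIT; vc=[]
#7 0xa6→b20/s4 MISS; vc=[28]
#8 0x83→b16/s0 MISS; vc=[28]
#9 0x1bb→b55/s7 MISS; vc=[28,23]
#10 0x1bf→b55/s7 L1-HIT; vc=[28,23]
#11 0x178→b47/s7 MISS; vc=[28,23,55]
#12 0x17e→b47/s7 L1-HIT; vc=[28,23,55]
#13 0x46→b8/s0 MISS; vc=[23,55,16]
#14 0x80→b16/s0 VC-HIT; vc=[23,55,8]
#15 0x43→b8/s0 VC-HIT; vc=[23,55,16]

OUTCOME = VC-HIT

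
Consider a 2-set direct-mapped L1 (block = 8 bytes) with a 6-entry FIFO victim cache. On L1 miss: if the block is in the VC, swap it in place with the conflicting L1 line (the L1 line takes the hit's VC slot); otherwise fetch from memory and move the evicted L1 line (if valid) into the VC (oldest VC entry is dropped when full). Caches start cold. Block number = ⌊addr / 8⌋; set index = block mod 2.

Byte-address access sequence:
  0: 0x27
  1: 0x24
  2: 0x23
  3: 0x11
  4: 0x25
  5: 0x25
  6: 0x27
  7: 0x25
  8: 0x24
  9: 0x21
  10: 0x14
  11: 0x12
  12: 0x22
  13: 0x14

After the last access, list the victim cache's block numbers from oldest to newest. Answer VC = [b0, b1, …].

#0 0x27→b4/s0 MISS; vc=[]
#1 0x24→b4/s0 L1-HIT; vc=[]
#2 0x23→b4/s0 L1-HIT; vc=[]
#3 0x11→b2/s0 MISS; vc=[4]
#4 0x25→b4/s0 VC-HIT; vc=[2]
#5 0x25→b4/s0 L1-HIT; vc=[2]
#6 0x27→b4/s0 L1-HIT; vc=[2]
#7 0x25→b4/s0 L1-HIT; vc=[2]
#8 0x24→b4/s0 L1-HIT; vc=[2]
#9 0x21→b4/s0 L1-HIT; vc=[2]
#10 0x14→b2/s0 VC-HIT; vc=[4]
#11 0x12→b2/s0 L1-HIT; vc=[4]
#12 0x22→b4/s0 VC-HIT; vc=[2]
#13 0x14→b2/s0 VC-HIT; vc=[4]

VC = [4]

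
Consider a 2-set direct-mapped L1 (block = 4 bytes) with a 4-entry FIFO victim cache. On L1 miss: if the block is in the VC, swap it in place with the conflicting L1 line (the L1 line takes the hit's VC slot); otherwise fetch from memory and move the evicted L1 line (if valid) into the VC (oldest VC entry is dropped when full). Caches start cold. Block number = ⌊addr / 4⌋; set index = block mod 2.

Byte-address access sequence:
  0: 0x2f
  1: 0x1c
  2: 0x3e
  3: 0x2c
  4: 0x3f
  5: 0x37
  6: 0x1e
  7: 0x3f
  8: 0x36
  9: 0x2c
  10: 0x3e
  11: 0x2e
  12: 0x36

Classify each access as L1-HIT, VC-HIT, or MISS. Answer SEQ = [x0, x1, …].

0: 0x2f (blk 11, set 1) → MISS  vc=[]
1: 0x1c (blk 7, set 1) → MISS  vc=[11]
2: 0x3e (blk 15, set 1) → MISS  vc=[11, 7]
3: 0x2c (blk 11, set 1) → VC-HIT  vc=[15, 7]
4: 0x3f (blk 15, set 1) → VC-HIT  vc=[11, 7]
5: 0x37 (blk 13, set 1) → MISS  vc=[11, 7, 15]
6: 0x1e (blk 7, set 1) → VC-HIT  vc=[11, 13, 15]
7: 0x3f (blk 15, set 1) → VC-HIT  vc=[11, 13, 7]
8: 0x36 (blk 13, set 1) → VC-HIT  vc=[11, 15, 7]
9: 0x2c (blk 11, set 1) → VC-HIT  vc=[13, 15, 7]
10: 0x3e (blk 15, set 1) → VC-HIT  vc=[13, 11, 7]
11: 0x2e (blk 11, set 1) → VC-HIT  vc=[13, 15, 7]
12: 0x36 (blk 13, set 1) → VC-HIT  vc=[11, 15, 7]

SEQ = [MISS, MISS, MISS, VC-HIT, VC-HIT, MISS, VC-HIT, VC-HIT, VC-HIT, VC-HIT, VC-HIT, VC-HIT, VC-HIT]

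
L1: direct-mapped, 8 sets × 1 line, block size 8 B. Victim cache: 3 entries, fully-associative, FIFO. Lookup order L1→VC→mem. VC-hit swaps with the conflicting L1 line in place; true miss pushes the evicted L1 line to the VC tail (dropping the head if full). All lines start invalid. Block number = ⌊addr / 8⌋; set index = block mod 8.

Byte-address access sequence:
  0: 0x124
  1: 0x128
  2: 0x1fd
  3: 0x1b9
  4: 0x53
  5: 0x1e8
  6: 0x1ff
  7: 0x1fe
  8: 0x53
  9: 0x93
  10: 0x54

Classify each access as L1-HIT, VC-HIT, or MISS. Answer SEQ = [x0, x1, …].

SEQ = [MISS, MISS, MISS, MISS, MISS, MISS, VC-HIT, L1-HIT, L1-HIT, MISS, VC-HIT]

0: 0x124 (blk 36, set 4) → MISS  vc=[]
1: 0x128 (blk 37, set 5) → MISS  vc=[]
2: 0x1fd (blk 63, set 7) → MISS  vc=[]
3: 0x1b9 (blk 55, set 7) → MISS  vc=[63]
4: 0x53 (blk 10, set 2) → MISS  vc=[63]
5: 0x1e8 (blk 61, set 5) → MISS  vc=[63, 37]
6: 0x1ff (blk 63, set 7) → VC-HIT  vc=[55, 37]
7: 0x1fe (blk 63, set 7) → L1-HIT  vc=[55, 37]
8: 0x53 (blk 10, set 2) → L1-HIT  vc=[55, 37]
9: 0x93 (blk 18, set 2) → MISS  vc=[55, 37, 10]
10: 0x54 (blk 10, set 2) → VC-HIT  vc=[55, 37, 18]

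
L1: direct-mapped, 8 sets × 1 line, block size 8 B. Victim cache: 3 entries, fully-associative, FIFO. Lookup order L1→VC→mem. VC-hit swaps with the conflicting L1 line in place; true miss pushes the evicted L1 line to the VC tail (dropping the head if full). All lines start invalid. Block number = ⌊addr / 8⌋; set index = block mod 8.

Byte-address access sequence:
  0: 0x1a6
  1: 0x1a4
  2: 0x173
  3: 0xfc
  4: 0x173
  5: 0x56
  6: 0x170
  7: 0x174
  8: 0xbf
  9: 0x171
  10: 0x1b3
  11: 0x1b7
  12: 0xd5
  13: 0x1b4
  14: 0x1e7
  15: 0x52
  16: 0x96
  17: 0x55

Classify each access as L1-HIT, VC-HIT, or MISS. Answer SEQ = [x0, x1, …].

  [0] addr=0x1a6 blk=52 s=4: MISS | VC []
  [1] addr=0x1a4 blk=52 s=4: L1-HIT | VC []
  [2] addr=0x173 blk=46 s=6: MISS | VC []
  [3] addr=0xfc blk=31 s=7: MISS | VC []
  [4] addr=0x173 blk=46 s=6: L1-HIT | VC []
  [5] addr=0x56 blk=10 s=2: MISS | VC []
  [6] addr=0x170 blk=46 s=6: L1-HIT | VC []
  [7] addr=0x174 blk=46 s=6: L1-HIT | VC []
  [8] addr=0xbf blk=23 s=7: MISS | VC [31]
  [9] addr=0x171 blk=46 s=6: L1-HIT | VC [31]
  [10] addr=0x1b3 blk=54 s=6: MISS | VC [31, 46]
  [11] addr=0x1b7 blk=54 s=6: L1-HIT | VC [31, 46]
  [12] addr=0xd5 blk=26 s=2: MISS | VC [31, 46, 10]
  [13] addr=0x1b4 blk=54 s=6: L1-HIT | VC [31, 46, 10]
  [14] addr=0x1e7 blk=60 s=4: MISS | VC [46, 10, 52]
  [15] addr=0x52 blk=10 s=2: VC-HIT | VC [46, 26, 52]
  [16] addr=0x96 blk=18 s=2: MISS | VC [26, 52, 10]
  [17] addr=0x55 blk=10 s=2: VC-HIT | VC [26, 52, 18]

SEQ = [MISS, L1-HIT, MISS, MISS, L1-HIT, MISS, L1-HIT, L1-HIT, MISS, L1-HIT, MISS, L1-HIT, MISS, L1-HIT, MISS, VC-HIT, MISS, VC-HIT]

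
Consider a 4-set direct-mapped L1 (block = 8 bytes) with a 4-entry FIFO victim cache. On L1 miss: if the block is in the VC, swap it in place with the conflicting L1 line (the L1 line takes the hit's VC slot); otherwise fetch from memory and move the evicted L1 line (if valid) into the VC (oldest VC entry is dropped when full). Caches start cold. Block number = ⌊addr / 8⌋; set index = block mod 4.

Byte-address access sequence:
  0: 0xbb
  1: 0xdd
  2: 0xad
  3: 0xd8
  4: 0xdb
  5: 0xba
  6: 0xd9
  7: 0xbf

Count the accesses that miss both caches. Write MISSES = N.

0: 0xbb (blk 23, set 3) → MISS  vc=[]
1: 0xdd (blk 27, set 3) → MISS  vc=[23]
2: 0xad (blk 21, set 1) → MISS  vc=[23]
3: 0xd8 (blk 27, set 3) → L1-HIT  vc=[23]
4: 0xdb (blk 27, set 3) → L1-HIT  vc=[23]
5: 0xba (blk 23, set 3) → VC-HIT  vc=[27]
6: 0xd9 (blk 27, set 3) → VC-HIT  vc=[23]
7: 0xbf (blk 23, set 3) → VC-HIT  vc=[27]

MISSES = 3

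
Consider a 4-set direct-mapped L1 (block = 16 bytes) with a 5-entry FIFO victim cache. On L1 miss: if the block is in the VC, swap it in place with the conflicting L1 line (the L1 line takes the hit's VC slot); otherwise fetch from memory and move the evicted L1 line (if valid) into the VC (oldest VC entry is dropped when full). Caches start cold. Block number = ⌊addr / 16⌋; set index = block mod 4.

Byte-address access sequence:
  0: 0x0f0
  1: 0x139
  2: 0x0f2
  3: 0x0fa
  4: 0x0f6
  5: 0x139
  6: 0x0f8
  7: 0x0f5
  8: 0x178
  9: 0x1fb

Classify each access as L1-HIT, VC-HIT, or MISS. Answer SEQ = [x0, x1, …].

SEQ = [MISS, MISS, VC-HIT, L1-HIT, L1-HIT, VC-HIT, VC-HIT, L1-HIT, MISS, MISS]

  [0] addr=0xf0 blk=15 s=3: MISS | VC []
  [1] addr=0x139 blk=19 s=3: MISS | VC [15]
  [2] addr=0xf2 blk=15 s=3: VC-HIT | VC [19]
  [3] addr=0xfa blk=15 s=3: L1-HIT | VC [19]
  [4] addr=0xf6 blk=15 s=3: L1-HIT | VC [19]
  [5] addr=0x139 blk=19 s=3: VC-HIT | VC [15]
  [6] addr=0xf8 blk=15 s=3: VC-HIT | VC [19]
  [7] addr=0xf5 blk=15 s=3: L1-HIT | VC [19]
  [8] addr=0x178 blk=23 s=3: MISS | VC [19, 15]
  [9] addr=0x1fb blk=31 s=3: MISS | VC [19, 15, 23]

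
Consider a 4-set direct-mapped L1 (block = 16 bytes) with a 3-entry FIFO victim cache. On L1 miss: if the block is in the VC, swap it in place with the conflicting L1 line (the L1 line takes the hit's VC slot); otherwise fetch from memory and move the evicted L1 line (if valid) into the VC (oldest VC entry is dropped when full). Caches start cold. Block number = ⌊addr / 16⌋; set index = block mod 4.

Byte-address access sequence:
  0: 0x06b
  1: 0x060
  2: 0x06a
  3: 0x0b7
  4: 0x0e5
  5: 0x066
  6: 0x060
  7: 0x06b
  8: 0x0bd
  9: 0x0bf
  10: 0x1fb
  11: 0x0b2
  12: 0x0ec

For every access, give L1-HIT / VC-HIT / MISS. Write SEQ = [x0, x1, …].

0: 0x6b (blk 6, set 2) → MISS  vc=[]
1: 0x60 (blk 6, set 2) → L1-HIT  vc=[]
2: 0x6a (blk 6, set 2) → L1-HIT  vc=[]
3: 0xb7 (blk 11, set 3) → MISS  vc=[]
4: 0xe5 (blk 14, set 2) → MISS  vc=[6]
5: 0x66 (blk 6, set 2) → VC-HIT  vc=[14]
6: 0x60 (blk 6, set 2) → L1-HIT  vc=[14]
7: 0x6b (blk 6, set 2) → L1-HIT  vc=[14]
8: 0xbd (blk 11, set 3) → L1-HIT  vc=[14]
9: 0xbf (blk 11, set 3) → L1-HIT  vc=[14]
10: 0x1fb (blk 31, set 3) → MISS  vc=[14, 11]
11: 0xb2 (blk 11, set 3) → VC-HIT  vc=[14, 31]
12: 0xec (blk 14, set 2) → VC-HIT  vc=[6, 31]

SEQ = [MISS, L1-HIT, L1-HIT, MISS, MISS, VC-HIT, L1-HIT, L1-HIT, L1-HIT, L1-HIT, MISS, VC-HIT, VC-HIT]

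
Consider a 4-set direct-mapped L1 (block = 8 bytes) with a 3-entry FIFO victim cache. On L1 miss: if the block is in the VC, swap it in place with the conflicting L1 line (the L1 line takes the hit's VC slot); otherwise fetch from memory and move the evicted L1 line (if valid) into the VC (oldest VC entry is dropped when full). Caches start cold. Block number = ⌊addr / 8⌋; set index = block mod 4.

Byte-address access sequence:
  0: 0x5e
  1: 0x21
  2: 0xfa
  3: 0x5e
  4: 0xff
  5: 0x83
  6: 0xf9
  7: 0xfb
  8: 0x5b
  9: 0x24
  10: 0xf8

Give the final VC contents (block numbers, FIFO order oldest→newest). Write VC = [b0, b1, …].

#0 0x5e→b11/s3 MISS; vc=[]
#1 0x21→b4/s0 MISS; vc=[]
#2 0xfa→b31/s3 MISS; vc=[11]
#3 0x5e→b11/s3 VC-HIT; vc=[31]
#4 0xff→b31/s3 VC-HIT; vc=[11]
#5 0x83→b16/s0 MISS; vc=[11,4]
#6 0xf9→b31/s3 L1-HIT; vc=[11,4]
#7 0xfb→b31/s3 L1-HIT; vc=[11,4]
#8 0x5b→b11/s3 VC-HIT; vc=[31,4]
#9 0x24→b4/s0 VC-HIT; vc=[31,16]
#10 0xf8→b31/s3 VC-HIT; vc=[11,16]

VC = [11, 16]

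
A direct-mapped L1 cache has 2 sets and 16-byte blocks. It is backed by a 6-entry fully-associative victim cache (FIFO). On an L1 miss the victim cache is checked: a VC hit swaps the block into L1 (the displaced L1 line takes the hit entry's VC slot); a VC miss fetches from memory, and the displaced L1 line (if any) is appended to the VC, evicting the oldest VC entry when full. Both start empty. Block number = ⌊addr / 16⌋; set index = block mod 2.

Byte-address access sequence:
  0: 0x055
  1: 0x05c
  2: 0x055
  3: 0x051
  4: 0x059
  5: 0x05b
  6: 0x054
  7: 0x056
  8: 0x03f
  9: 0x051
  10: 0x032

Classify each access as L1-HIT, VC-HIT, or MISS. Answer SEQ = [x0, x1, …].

  [0] addr=0x55 blk=5 s=1: MISS | VC []
  [1] addr=0x5c blk=5 s=1: L1-HIT | VC []
  [2] addr=0x55 blk=5 s=1: L1-HIT | VC []
  [3] addr=0x51 blk=5 s=1: L1-HIT | VC []
  [4] addr=0x59 blk=5 s=1: L1-HIT | VC []
  [5] addr=0x5b blk=5 s=1: L1-HIT | VC []
  [6] addr=0x54 blk=5 s=1: L1-HIT | VC []
  [7] addr=0x56 blk=5 s=1: L1-HIT | VC []
  [8] addr=0x3f blk=3 s=1: MISS | VC [5]
  [9] addr=0x51 blk=5 s=1: VC-HIT | VC [3]
  [10] addr=0x32 blk=3 s=1: VC-HIT | VC [5]

SEQ = [MISS, L1-HIT, L1-HIT, L1-HIT, L1-HIT, L1-HIT, L1-HIT, L1-HIT, MISS, VC-HIT, VC-HIT]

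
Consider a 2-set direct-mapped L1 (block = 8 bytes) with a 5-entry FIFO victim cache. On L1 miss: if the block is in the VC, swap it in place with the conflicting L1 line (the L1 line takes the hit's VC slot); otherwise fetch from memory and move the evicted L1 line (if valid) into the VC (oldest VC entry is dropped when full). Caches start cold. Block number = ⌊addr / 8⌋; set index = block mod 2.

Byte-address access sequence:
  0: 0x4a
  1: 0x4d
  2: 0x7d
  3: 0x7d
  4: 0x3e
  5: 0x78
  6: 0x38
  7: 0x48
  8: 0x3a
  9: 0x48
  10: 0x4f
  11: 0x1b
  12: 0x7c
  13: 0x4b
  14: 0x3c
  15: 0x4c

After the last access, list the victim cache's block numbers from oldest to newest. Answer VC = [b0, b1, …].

0: 0x4a (blk 9, set 1) → MISS  vc=[]
1: 0x4d (blk 9, set 1) → L1-HIT  vc=[]
2: 0x7d (blk 15, set 1) → MISS  vc=[9]
3: 0x7d (blk 15, set 1) → L1-HIT  vc=[9]
4: 0x3e (blk 7, set 1) → MISS  vc=[9, 15]
5: 0x78 (blk 15, set 1) → VC-HIT  vc=[9, 7]
6: 0x38 (blk 7, set 1) → VC-HIT  vc=[9, 15]
7: 0x48 (blk 9, set 1) → VC-HIT  vc=[7, 15]
8: 0x3a (blk 7, set 1) → VC-HIT  vc=[9, 15]
9: 0x48 (blk 9, set 1) → VC-HIT  vc=[7, 15]
10: 0x4f (blk 9, set 1) → L1-HIT  vc=[7, 15]
11: 0x1b (blk 3, set 1) → MISS  vc=[7, 15, 9]
12: 0x7c (blk 15, set 1) → VC-HIT  vc=[7, 3, 9]
13: 0x4b (blk 9, set 1) → VC-HIT  vc=[7, 3, 15]
14: 0x3c (blk 7, set 1) → VC-HIT  vc=[9, 3, 15]
15: 0x4c (blk 9, set 1) → VC-HIT  vc=[7, 3, 15]

VC = [7, 3, 15]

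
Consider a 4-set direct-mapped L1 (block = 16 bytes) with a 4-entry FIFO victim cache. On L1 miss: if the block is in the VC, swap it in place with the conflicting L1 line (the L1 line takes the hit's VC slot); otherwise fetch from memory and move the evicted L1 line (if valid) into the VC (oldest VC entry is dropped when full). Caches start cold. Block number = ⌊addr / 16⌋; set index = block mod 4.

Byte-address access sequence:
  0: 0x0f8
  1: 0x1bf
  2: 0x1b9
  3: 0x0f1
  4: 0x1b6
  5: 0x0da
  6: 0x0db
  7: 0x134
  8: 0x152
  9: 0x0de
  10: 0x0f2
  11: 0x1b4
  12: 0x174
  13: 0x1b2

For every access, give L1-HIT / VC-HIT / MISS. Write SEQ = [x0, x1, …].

SEQ = [MISS, MISS, L1-HIT, VC-HIT, VC-HIT, MISS, L1-HIT, MISS, MISS, VC-HIT, VC-HIT, VC-HIT, MISS, VC-HIT]

#0 0xf8→b15/s3 MISS; vc=[]
#1 0x1bf→b27/s3 MISS; vc=[15]
#2 0x1b9→b27/s3 L1-HIT; vc=[15]
#3 0xf1→b15/s3 VC-HIT; vc=[27]
#4 0x1b6→b27/s3 VC-HIT; vc=[15]
#5 0xda→b13/s1 MISS; vc=[15]
#6 0xdb→b13/s1 L1-HIT; vc=[15]
#7 0x134→b19/s3 MISS; vc=[15,27]
#8 0x152→b21/s1 MISS; vc=[15,27,13]
#9 0xde→b13/s1 VC-HIT; vc=[15,27,21]
#10 0xf2→b15/s3 VC-HIT; vc=[19,27,21]
#11 0x1b4→b27/s3 VC-HIT; vc=[19,15,21]
#12 0x174→b23/s3 MISS; vc=[19,15,21,27]
#13 0x1b2→b27/s3 VC-HIT; vc=[19,15,21,23]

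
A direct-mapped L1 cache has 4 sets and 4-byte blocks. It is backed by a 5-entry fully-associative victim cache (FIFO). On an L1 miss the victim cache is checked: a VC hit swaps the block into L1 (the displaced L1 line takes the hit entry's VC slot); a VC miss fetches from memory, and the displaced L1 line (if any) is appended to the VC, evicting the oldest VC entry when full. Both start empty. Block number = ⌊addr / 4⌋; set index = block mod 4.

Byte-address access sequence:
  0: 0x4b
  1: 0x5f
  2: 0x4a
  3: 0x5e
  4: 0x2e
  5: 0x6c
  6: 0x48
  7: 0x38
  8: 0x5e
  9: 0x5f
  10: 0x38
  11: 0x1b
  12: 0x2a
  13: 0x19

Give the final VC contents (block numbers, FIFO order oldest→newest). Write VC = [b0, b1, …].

0: 0x4b (blk 18, set 2) → MISS  vc=[]
1: 0x5f (blk 23, set 3) → MISS  vc=[]
2: 0x4a (blk 18, set 2) → L1-HIT  vc=[]
3: 0x5e (blk 23, set 3) → L1-HIT  vc=[]
4: 0x2e (blk 11, set 3) → MISS  vc=[23]
5: 0x6c (blk 27, set 3) → MISS  vc=[23, 11]
6: 0x48 (blk 18, set 2) → L1-HIT  vc=[23, 11]
7: 0x38 (blk 14, set 2) → MISS  vc=[23, 11, 18]
8: 0x5e (blk 23, set 3) → VC-HIT  vc=[27, 11, 18]
9: 0x5f (blk 23, set 3) → L1-HIT  vc=[27, 11, 18]
10: 0x38 (blk 14, set 2) → L1-HIT  vc=[27, 11, 18]
11: 0x1b (blk 6, set 2) → MISS  vc=[27, 11, 18, 14]
12: 0x2a (blk 10, set 2) → MISS  vc=[27, 11, 18, 14, 6]
13: 0x19 (blk 6, set 2) → VC-HIT  vc=[27, 11, 18, 14, 10]

VC = [27, 11, 18, 14, 10]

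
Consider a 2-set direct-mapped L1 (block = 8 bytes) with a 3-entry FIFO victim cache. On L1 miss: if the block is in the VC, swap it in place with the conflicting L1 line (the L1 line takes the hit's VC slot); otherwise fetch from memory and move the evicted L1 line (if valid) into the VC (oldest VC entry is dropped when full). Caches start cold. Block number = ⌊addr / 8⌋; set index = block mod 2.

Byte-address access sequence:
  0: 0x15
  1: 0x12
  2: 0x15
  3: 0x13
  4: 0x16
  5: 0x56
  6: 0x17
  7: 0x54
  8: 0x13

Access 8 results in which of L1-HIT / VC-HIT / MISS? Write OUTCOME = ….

  [0] addr=0x15 blk=2 s=0: MISS | VC []
  [1] addr=0x12 blk=2 s=0: L1-HIT | VC []
  [2] addr=0x15 blk=2 s=0: L1-HIT | VC []
  [3] addr=0x13 blk=2 s=0: L1-HIT | VC []
  [4] addr=0x16 blk=2 s=0: L1-HIT | VC []
  [5] addr=0x56 blk=10 s=0: MISS | VC [2]
  [6] addr=0x17 blk=2 s=0: VC-HIT | VC [10]
  [7] addr=0x54 blk=10 s=0: VC-HIT | VC [2]
  [8] addr=0x13 blk=2 s=0: VC-HIT | VC [10]

OUTCOME = VC-HIT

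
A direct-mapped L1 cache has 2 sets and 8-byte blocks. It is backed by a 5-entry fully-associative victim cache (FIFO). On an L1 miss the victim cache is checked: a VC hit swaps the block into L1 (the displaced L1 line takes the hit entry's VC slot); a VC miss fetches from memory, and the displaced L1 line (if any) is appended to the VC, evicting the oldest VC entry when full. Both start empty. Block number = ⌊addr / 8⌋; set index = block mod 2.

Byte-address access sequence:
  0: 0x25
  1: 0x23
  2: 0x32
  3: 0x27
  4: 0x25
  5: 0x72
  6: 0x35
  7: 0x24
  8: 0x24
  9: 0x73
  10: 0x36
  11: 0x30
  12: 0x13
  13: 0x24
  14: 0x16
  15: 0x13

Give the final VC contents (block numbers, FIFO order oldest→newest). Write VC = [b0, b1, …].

#0 0x25→b4/s0 MISS; vc=[]
#1 0x23→b4/s0 L1-HIT; vc=[]
#2 0x32→b6/s0 MISS; vc=[4]
#3 0x27→b4/s0 VC-HIT; vc=[6]
#4 0x25→b4/s0 L1-HIT; vc=[6]
#5 0x72→b14/s0 MISS; vc=[6,4]
#6 0x35→b6/s0 VC-HIT; vc=[14,4]
#7 0x24→b4/s0 VC-HIT; vc=[14,6]
#8 0x24→b4/s0 L1-HIT; vc=[14,6]
#9 0x73→b14/s0 VC-HIT; vc=[4,6]
#10 0x36→b6/s0 VC-HIT; vc=[4,14]
#11 0x30→b6/s0 L1-HIT; vc=[4,14]
#12 0x13→b2/s0 MISS; vc=[4,14,6]
#13 0x24→b4/s0 VC-HIT; vc=[2,14,6]
#14 0x16→b2/s0 VC-HIT; vc=[4,14,6]
#15 0x13→b2/s0 L1-HIT; vc=[4,14,6]

VC = [4, 14, 6]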